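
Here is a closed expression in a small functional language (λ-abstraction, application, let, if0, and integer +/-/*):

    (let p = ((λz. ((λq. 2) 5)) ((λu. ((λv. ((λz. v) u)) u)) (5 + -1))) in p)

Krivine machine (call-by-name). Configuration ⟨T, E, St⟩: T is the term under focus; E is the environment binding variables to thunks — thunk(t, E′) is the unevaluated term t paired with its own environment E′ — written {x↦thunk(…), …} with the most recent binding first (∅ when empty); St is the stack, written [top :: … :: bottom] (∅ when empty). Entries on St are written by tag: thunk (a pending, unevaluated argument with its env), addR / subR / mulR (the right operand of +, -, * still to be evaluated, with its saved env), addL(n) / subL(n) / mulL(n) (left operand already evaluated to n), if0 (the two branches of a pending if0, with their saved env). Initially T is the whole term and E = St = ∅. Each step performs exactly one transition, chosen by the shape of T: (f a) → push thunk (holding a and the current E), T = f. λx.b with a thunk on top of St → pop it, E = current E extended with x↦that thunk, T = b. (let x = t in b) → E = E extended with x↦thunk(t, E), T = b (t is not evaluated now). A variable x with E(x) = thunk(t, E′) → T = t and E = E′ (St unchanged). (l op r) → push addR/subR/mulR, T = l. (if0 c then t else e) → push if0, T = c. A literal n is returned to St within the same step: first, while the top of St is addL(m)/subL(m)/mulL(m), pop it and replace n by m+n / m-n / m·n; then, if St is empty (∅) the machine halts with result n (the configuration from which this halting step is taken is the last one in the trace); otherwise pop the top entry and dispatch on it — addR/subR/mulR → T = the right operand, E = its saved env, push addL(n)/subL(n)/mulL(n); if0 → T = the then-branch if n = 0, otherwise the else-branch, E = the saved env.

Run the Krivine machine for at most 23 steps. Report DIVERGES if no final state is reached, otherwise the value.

Answer: 2

Derivation:
t=0: [T=(let p = ((λz. ((λq. 2) 5)) ((λu. ((λv. ((λz. v) u)) u)) (5 + -1))) in p) | E=∅ | St=∅]
t=1: [T=p | E={p↦thunk(((λz. ((λq. 2) 5)) ((λu. ((λv. ((λz. v) u)) u)) (5 + -1))), ∅)} | St=∅]
t=2: [T=((λz. ((λq. 2) 5)) ((λu. ((λv. ((λz. v) u)) u)) (5 + -1))) | E=∅ | St=∅]
t=3: [T=(λz. ((λq. 2) 5)) | E=∅ | St=[thunk]]
t=4: [T=((λq. 2) 5) | E={z↦thunk(((λu. ((λv. ((λz. v) u)) u)) (5 + -1)), ∅)} | St=∅]
t=5: [T=(λq. 2) | E={z↦thunk(((λu. ((λv. ((λz. v) u)) u)) (5 + -1)), ∅)} | St=[thunk]]
t=6: [T=2 | E={q↦thunk(5, {z↦thunk(((λu. ((λv. ((λz. v) u)) u)) (5 + -1)), ∅)}), z↦thunk(((λu. ((λv. ((λz. v) u)) u)) (5 + -1)), ∅)} | St=∅]
→ final value 2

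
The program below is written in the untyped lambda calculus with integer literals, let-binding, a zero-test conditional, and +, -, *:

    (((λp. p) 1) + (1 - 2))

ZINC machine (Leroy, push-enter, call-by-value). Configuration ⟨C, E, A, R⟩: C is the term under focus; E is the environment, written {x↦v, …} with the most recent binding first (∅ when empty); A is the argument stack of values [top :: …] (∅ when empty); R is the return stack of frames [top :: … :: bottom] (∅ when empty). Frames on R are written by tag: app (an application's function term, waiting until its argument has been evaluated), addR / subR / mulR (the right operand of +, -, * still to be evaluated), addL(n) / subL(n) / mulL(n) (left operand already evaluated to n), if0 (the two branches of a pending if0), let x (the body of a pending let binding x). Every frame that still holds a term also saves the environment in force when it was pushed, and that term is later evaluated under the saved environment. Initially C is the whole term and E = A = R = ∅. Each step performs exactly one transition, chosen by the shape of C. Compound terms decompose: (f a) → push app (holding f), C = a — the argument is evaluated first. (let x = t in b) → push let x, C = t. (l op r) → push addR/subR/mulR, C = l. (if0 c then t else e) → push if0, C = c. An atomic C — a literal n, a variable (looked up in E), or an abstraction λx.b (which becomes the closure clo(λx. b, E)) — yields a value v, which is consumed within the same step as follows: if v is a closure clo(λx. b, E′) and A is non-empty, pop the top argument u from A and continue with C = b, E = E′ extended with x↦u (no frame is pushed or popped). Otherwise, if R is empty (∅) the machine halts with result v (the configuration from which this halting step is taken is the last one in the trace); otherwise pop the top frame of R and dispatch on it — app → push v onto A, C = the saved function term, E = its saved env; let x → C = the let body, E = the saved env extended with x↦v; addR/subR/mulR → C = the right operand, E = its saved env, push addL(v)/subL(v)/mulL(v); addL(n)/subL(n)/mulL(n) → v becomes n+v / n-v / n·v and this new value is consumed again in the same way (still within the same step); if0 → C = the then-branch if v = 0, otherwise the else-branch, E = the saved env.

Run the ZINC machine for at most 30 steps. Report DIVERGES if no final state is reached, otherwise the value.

Answer: 0

Derivation:
[0] [C=(((λp. p) 1) + (1 - 2)) | E=∅ | A=∅ | R=∅]
[1] [C=((λp. p) 1) | E=∅ | A=∅ | R=[addR]]
[2] [C=1 | E=∅ | A=∅ | R=[app :: addR]]
[3] [C=(λp. p) | E=∅ | A=[1] | R=[addR]]
[4] [C=p | E={p↦1} | A=∅ | R=[addR]]
[5] [C=(1 - 2) | E=∅ | A=∅ | R=[addL(1)]]
[6] [C=1 | E=∅ | A=∅ | R=[subR :: addL(1)]]
[7] [C=2 | E=∅ | A=∅ | R=[subL(1) :: addL(1)]]
→ final value 0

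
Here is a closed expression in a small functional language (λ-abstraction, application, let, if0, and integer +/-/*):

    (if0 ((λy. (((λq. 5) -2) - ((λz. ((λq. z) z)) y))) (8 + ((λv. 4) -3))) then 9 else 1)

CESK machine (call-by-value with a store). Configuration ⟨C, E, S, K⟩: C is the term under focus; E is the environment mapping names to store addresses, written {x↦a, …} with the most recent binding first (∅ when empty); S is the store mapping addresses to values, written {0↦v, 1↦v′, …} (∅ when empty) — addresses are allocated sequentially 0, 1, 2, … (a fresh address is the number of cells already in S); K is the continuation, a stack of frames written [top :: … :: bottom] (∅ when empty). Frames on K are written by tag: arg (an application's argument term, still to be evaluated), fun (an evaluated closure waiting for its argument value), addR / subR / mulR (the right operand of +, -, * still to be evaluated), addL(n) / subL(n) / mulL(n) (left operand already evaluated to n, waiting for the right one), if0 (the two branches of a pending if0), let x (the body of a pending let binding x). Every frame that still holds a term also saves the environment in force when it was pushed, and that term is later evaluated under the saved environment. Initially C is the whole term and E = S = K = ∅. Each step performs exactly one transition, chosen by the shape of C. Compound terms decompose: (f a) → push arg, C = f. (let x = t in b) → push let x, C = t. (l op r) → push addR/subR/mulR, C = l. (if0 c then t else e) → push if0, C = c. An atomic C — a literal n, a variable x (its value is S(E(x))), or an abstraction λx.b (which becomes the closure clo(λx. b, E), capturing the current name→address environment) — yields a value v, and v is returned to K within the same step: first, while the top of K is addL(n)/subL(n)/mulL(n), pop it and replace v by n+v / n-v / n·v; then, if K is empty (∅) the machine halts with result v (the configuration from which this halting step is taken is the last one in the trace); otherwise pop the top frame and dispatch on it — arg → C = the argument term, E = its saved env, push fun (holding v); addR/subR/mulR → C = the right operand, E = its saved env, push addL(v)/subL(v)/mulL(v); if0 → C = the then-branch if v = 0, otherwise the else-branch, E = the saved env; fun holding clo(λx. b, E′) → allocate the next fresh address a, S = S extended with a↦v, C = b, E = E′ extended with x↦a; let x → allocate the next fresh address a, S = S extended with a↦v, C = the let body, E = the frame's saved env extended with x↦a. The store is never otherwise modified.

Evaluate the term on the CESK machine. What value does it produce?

Answer: 1

Derivation:
t=0: ⟨C=(if0 ((λy. (((λq. 5) -2) - ((λz. ((λq. z) z)) y))) (8 + ((λv. 4) -3))) then 9 else 1); E=∅; S=∅; K=∅⟩
t=1: ⟨C=((λy. (((λq. 5) -2) - ((λz. ((λq. z) z)) y))) (8 + ((λv. 4) -3))); E=∅; S=∅; K=[if0]⟩
t=2: ⟨C=(λy. (((λq. 5) -2) - ((λz. ((λq. z) z)) y))); E=∅; S=∅; K=[arg :: if0]⟩
t=3: ⟨C=(8 + ((λv. 4) -3)); E=∅; S=∅; K=[fun :: if0]⟩
t=4: ⟨C=8; E=∅; S=∅; K=[addR :: fun :: if0]⟩
t=5: ⟨C=((λv. 4) -3); E=∅; S=∅; K=[addL(8) :: fun :: if0]⟩
t=6: ⟨C=(λv. 4); E=∅; S=∅; K=[arg :: addL(8) :: fun :: if0]⟩
t=7: ⟨C=-3; E=∅; S=∅; K=[fun :: addL(8) :: fun :: if0]⟩
t=8: ⟨C=4; E={v↦0}; S={0↦-3}; K=[addL(8) :: fun :: if0]⟩
t=9: ⟨C=(((λq. 5) -2) - ((λz. ((λq. z) z)) y)); E={y↦1}; S={0↦-3, 1↦12}; K=[if0]⟩
t=10: ⟨C=((λq. 5) -2); E={y↦1}; S={0↦-3, 1↦12}; K=[subR :: if0]⟩
t=11: ⟨C=(λq. 5); E={y↦1}; S={0↦-3, 1↦12}; K=[arg :: subR :: if0]⟩
t=12: ⟨C=-2; E={y↦1}; S={0↦-3, 1↦12}; K=[fun :: subR :: if0]⟩
t=13: ⟨C=5; E={q↦2, y↦1}; S={0↦-3, 1↦12, 2↦-2}; K=[subR :: if0]⟩
t=14: ⟨C=((λz. ((λq. z) z)) y); E={y↦1}; S={0↦-3, 1↦12, 2↦-2}; K=[subL(5) :: if0]⟩
t=15: ⟨C=(λz. ((λq. z) z)); E={y↦1}; S={0↦-3, 1↦12, 2↦-2}; K=[arg :: subL(5) :: if0]⟩
t=16: ⟨C=y; E={y↦1}; S={0↦-3, 1↦12, 2↦-2}; K=[fun :: subL(5) :: if0]⟩
t=17: ⟨C=((λq. z) z); E={z↦3, y↦1}; S={0↦-3, 1↦12, 2↦-2, 3↦12}; K=[subL(5) :: if0]⟩
t=18: ⟨C=(λq. z); E={z↦3, y↦1}; S={0↦-3, 1↦12, 2↦-2, 3↦12}; K=[arg :: subL(5) :: if0]⟩
t=19: ⟨C=z; E={z↦3, y↦1}; S={0↦-3, 1↦12, 2↦-2, 3↦12}; K=[fun :: subL(5) :: if0]⟩
t=20: ⟨C=z; E={q↦4, z↦3, y↦1}; S={0↦-3, 1↦12, 2↦-2, 3↦12, 4↦12}; K=[subL(5) :: if0]⟩
t=21: ⟨C=1; E=∅; S={0↦-3, 1↦12, 2↦-2, 3↦12, 4↦12}; K=∅⟩
→ final value 1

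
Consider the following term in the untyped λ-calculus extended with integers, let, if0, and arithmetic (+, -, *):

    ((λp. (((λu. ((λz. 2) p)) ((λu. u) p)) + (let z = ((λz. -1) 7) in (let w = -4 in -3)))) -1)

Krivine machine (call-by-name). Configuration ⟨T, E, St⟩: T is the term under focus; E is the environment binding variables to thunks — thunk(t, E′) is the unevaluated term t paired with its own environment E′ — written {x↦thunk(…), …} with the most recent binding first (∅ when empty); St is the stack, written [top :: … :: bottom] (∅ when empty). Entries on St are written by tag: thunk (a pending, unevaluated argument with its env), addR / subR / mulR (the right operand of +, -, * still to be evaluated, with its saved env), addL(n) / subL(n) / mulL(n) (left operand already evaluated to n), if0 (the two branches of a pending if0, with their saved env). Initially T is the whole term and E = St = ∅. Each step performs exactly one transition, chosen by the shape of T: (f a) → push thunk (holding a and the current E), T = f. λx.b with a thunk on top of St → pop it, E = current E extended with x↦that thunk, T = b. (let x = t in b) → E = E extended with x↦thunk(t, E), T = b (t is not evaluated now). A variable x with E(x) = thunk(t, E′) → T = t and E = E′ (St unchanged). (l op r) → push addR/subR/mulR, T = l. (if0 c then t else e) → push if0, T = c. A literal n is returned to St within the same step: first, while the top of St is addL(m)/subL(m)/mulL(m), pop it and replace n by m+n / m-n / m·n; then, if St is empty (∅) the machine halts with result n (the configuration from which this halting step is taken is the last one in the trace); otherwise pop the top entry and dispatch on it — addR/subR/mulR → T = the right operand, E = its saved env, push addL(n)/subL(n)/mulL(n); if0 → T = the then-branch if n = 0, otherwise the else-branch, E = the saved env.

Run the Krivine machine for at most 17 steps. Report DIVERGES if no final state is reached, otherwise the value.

Answer: -1

Execution trace:
0. [T=((λp. (((λu. ((λz. 2) p)) ((λu. u) p)) + (let z = ((λz. -1) 7) in (let w = -4 in -3)))) -1) | E=∅ | St=∅]
1. [T=(λp. (((λu. ((λz. 2) p)) ((λu. u) p)) + (let z = ((λz. -1) 7) in (let w = -4 in -3)))) | E=∅ | St=[thunk]]
2. [T=(((λu. ((λz. 2) p)) ((λu. u) p)) + (let z = ((λz. -1) 7) in (let w = -4 in -3))) | E={p↦thunk(-1, ∅)} | St=∅]
3. [T=((λu. ((λz. 2) p)) ((λu. u) p)) | E={p↦thunk(-1, ∅)} | St=[addR]]
4. [T=(λu. ((λz. 2) p)) | E={p↦thunk(-1, ∅)} | St=[thunk :: addR]]
5. [T=((λz. 2) p) | E={u↦thunk(((λu. u) p), {p↦thunk(-1, ∅)}), p↦thunk(-1, ∅)} | St=[addR]]
6. [T=(λz. 2) | E={u↦thunk(((λu. u) p), {p↦thunk(-1, ∅)}), p↦thunk(-1, ∅)} | St=[thunk :: addR]]
7. [T=2 | E={z↦thunk(p, {u↦thunk(((λu. u) p), {p↦thunk(-1, ∅)}), p↦thunk(-1, ∅)}), u↦thunk(((λu. u) p), {p↦thunk(-1, ∅)}), p↦thunk(-1, ∅)} | St=[addR]]
8. [T=(let z = ((λz. -1) 7) in (let w = -4 in -3)) | E={p↦thunk(-1, ∅)} | St=[addL(2)]]
9. [T=(let w = -4 in -3) | E={z↦thunk(((λz. -1) 7), {p↦thunk(-1, ∅)}), p↦thunk(-1, ∅)} | St=[addL(2)]]
10. [T=-3 | E={w↦thunk(-4, {z↦thunk(((λz. -1) 7), {p↦thunk(-1, ∅)}), p↦thunk(-1, ∅)}), z↦thunk(((λz. -1) 7), {p↦thunk(-1, ∅)}), p↦thunk(-1, ∅)} | St=[addL(2)]]
→ final value -1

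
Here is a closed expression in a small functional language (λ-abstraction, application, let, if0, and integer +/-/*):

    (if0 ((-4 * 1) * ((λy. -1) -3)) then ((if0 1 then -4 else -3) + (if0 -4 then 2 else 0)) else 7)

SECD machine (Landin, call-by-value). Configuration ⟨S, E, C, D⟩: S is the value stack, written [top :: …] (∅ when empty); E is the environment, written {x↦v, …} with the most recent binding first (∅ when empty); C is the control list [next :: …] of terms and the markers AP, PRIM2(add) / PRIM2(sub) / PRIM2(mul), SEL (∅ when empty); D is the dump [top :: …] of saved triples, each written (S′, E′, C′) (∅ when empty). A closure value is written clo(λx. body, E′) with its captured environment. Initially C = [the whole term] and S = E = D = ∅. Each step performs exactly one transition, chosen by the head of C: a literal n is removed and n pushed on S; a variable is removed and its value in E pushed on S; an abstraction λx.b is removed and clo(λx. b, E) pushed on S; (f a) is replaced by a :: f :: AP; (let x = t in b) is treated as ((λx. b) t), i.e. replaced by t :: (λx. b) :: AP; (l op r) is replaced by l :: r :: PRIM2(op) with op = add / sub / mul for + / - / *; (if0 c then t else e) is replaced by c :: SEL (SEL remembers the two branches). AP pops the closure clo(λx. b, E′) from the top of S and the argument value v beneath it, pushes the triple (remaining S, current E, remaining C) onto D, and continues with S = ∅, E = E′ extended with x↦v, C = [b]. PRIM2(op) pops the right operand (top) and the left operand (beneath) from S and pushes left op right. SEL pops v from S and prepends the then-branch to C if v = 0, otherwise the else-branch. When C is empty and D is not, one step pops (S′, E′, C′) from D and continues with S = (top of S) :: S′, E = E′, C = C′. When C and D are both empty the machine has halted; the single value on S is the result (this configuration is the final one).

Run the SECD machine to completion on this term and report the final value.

Answer: 7

Derivation:
step 0: <S=∅, E=∅, C=[(if0 ((-4 * 1) * ((λy. -1) -3)) then ((if0 1 then -4 else -3) + (if0 -4 then 2 else 0)) else 7)], D=∅>
step 1: <S=∅, E=∅, C=[((-4 * 1) * ((λy. -1) -3)) :: SEL], D=∅>
step 2: <S=∅, E=∅, C=[(-4 * 1) :: ((λy. -1) -3) :: PRIM2(mul) :: SEL], D=∅>
step 3: <S=∅, E=∅, C=[-4 :: 1 :: PRIM2(mul) :: ((λy. -1) -3) :: PRIM2(mul) :: SEL], D=∅>
step 4: <S=[-4], E=∅, C=[1 :: PRIM2(mul) :: ((λy. -1) -3) :: PRIM2(mul) :: SEL], D=∅>
step 5: <S=[1 :: -4], E=∅, C=[PRIM2(mul) :: ((λy. -1) -3) :: PRIM2(mul) :: SEL], D=∅>
step 6: <S=[-4], E=∅, C=[((λy. -1) -3) :: PRIM2(mul) :: SEL], D=∅>
step 7: <S=[-4], E=∅, C=[-3 :: (λy. -1) :: AP :: PRIM2(mul) :: SEL], D=∅>
step 8: <S=[-3 :: -4], E=∅, C=[(λy. -1) :: AP :: PRIM2(mul) :: SEL], D=∅>
step 9: <S=[clo(λy. -1, ∅) :: -3 :: -4], E=∅, C=[AP :: PRIM2(mul) :: SEL], D=∅>
step 10: <S=∅, E={y↦-3}, C=[-1], D=[([-4], ∅, [PRIM2(mul) :: SEL])]>
step 11: <S=[-1], E={y↦-3}, C=∅, D=[([-4], ∅, [PRIM2(mul) :: SEL])]>
step 12: <S=[-1 :: -4], E=∅, C=[PRIM2(mul) :: SEL], D=∅>
step 13: <S=[4], E=∅, C=[SEL], D=∅>
step 14: <S=∅, E=∅, C=[7], D=∅>
step 15: <S=[7], E=∅, C=∅, D=∅>
→ final value 7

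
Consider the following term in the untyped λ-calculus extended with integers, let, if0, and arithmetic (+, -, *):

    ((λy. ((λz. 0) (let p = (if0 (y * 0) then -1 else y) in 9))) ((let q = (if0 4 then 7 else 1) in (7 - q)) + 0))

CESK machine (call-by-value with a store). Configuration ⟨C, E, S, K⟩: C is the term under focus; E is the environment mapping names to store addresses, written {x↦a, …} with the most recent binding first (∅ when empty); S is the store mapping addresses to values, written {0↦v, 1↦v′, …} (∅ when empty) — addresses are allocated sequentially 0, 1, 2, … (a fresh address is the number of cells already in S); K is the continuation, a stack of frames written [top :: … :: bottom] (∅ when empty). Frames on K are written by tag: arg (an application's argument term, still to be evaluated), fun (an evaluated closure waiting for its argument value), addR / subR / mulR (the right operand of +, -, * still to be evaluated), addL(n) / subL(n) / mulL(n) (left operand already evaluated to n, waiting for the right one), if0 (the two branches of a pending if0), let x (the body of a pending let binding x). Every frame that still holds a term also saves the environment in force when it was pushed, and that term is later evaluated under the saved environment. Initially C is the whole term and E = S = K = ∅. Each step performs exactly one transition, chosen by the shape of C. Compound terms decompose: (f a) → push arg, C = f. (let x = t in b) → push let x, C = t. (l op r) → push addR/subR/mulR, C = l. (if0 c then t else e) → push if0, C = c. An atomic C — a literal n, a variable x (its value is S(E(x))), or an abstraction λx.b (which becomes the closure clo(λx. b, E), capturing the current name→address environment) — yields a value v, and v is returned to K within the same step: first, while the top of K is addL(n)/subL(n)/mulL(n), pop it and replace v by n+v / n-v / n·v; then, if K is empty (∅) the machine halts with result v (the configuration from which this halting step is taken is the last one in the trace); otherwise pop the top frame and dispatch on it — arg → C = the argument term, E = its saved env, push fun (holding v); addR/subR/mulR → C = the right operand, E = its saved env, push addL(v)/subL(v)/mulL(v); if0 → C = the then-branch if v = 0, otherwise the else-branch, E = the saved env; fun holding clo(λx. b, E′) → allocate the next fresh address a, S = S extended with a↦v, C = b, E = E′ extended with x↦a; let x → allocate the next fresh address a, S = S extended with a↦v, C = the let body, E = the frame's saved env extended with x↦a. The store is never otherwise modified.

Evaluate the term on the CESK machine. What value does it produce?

Answer: 0

Execution trace:
t=0: ⟨C=((λy. ((λz. 0) (let p = (if0 (y * 0) then -1 else y) in 9))) ((let q = (if0 4 then 7 else 1) in (7 - q)) + 0)); E=∅; S=∅; K=∅⟩
t=1: ⟨C=(λy. ((λz. 0) (let p = (if0 (y * 0) then -1 else y) in 9))); E=∅; S=∅; K=[arg]⟩
t=2: ⟨C=((let q = (if0 4 then 7 else 1) in (7 - q)) + 0); E=∅; S=∅; K=[fun]⟩
t=3: ⟨C=(let q = (if0 4 then 7 else 1) in (7 - q)); E=∅; S=∅; K=[addR :: fun]⟩
t=4: ⟨C=(if0 4 then 7 else 1); E=∅; S=∅; K=[let q :: addR :: fun]⟩
t=5: ⟨C=4; E=∅; S=∅; K=[if0 :: let q :: addR :: fun]⟩
t=6: ⟨C=1; E=∅; S=∅; K=[let q :: addR :: fun]⟩
t=7: ⟨C=(7 - q); E={q↦0}; S={0↦1}; K=[addR :: fun]⟩
t=8: ⟨C=7; E={q↦0}; S={0↦1}; K=[subR :: addR :: fun]⟩
t=9: ⟨C=q; E={q↦0}; S={0↦1}; K=[subL(7) :: addR :: fun]⟩
t=10: ⟨C=0; E=∅; S={0↦1}; K=[addL(6) :: fun]⟩
t=11: ⟨C=((λz. 0) (let p = (if0 (y * 0) then -1 else y) in 9)); E={y↦1}; S={0↦1, 1↦6}; K=∅⟩
t=12: ⟨C=(λz. 0); E={y↦1}; S={0↦1, 1↦6}; K=[arg]⟩
t=13: ⟨C=(let p = (if0 (y * 0) then -1 else y) in 9); E={y↦1}; S={0↦1, 1↦6}; K=[fun]⟩
t=14: ⟨C=(if0 (y * 0) then -1 else y); E={y↦1}; S={0↦1, 1↦6}; K=[let p :: fun]⟩
t=15: ⟨C=(y * 0); E={y↦1}; S={0↦1, 1↦6}; K=[if0 :: let p :: fun]⟩
t=16: ⟨C=y; E={y↦1}; S={0↦1, 1↦6}; K=[mulR :: if0 :: let p :: fun]⟩
t=17: ⟨C=0; E={y↦1}; S={0↦1, 1↦6}; K=[mulL(6) :: if0 :: let p :: fun]⟩
t=18: ⟨C=-1; E={y↦1}; S={0↦1, 1↦6}; K=[let p :: fun]⟩
t=19: ⟨C=9; E={p↦2, y↦1}; S={0↦1, 1↦6, 2↦-1}; K=[fun]⟩
t=20: ⟨C=0; E={z↦3, y↦1}; S={0↦1, 1↦6, 2↦-1, 3↦9}; K=∅⟩
→ final value 0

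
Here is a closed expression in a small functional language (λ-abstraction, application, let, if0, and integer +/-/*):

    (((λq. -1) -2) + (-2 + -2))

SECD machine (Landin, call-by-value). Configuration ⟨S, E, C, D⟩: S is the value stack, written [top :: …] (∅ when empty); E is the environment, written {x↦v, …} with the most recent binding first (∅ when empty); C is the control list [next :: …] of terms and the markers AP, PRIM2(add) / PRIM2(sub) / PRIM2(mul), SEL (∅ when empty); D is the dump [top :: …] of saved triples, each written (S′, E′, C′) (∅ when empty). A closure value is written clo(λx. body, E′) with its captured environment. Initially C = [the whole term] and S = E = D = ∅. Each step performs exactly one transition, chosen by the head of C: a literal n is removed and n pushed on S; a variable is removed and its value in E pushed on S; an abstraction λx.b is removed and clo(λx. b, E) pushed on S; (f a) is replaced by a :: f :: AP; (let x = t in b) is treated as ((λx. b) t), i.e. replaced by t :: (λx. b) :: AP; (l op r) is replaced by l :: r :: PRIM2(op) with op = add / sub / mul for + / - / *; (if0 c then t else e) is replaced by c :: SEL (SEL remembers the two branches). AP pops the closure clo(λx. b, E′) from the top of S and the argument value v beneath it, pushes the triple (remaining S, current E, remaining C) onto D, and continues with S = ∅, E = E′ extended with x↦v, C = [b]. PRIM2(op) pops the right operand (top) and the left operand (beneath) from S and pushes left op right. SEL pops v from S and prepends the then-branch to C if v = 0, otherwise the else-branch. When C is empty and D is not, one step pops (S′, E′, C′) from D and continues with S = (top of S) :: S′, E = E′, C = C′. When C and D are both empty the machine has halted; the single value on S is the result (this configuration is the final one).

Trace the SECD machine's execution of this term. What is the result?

step 0: <S=∅, E=∅, C=[(((λq. -1) -2) + (-2 + -2))], D=∅>
step 1: <S=∅, E=∅, C=[((λq. -1) -2) :: (-2 + -2) :: PRIM2(add)], D=∅>
step 2: <S=∅, E=∅, C=[-2 :: (λq. -1) :: AP :: (-2 + -2) :: PRIM2(add)], D=∅>
step 3: <S=[-2], E=∅, C=[(λq. -1) :: AP :: (-2 + -2) :: PRIM2(add)], D=∅>
step 4: <S=[clo(λq. -1, ∅) :: -2], E=∅, C=[AP :: (-2 + -2) :: PRIM2(add)], D=∅>
step 5: <S=∅, E={q↦-2}, C=[-1], D=[(∅, ∅, [(-2 + -2) :: PRIM2(add)])]>
step 6: <S=[-1], E={q↦-2}, C=∅, D=[(∅, ∅, [(-2 + -2) :: PRIM2(add)])]>
step 7: <S=[-1], E=∅, C=[(-2 + -2) :: PRIM2(add)], D=∅>
step 8: <S=[-1], E=∅, C=[-2 :: -2 :: PRIM2(add) :: PRIM2(add)], D=∅>
step 9: <S=[-2 :: -1], E=∅, C=[-2 :: PRIM2(add) :: PRIM2(add)], D=∅>
step 10: <S=[-2 :: -2 :: -1], E=∅, C=[PRIM2(add) :: PRIM2(add)], D=∅>
step 11: <S=[-4 :: -1], E=∅, C=[PRIM2(add)], D=∅>
step 12: <S=[-5], E=∅, C=∅, D=∅>
→ final value -5

Answer: -5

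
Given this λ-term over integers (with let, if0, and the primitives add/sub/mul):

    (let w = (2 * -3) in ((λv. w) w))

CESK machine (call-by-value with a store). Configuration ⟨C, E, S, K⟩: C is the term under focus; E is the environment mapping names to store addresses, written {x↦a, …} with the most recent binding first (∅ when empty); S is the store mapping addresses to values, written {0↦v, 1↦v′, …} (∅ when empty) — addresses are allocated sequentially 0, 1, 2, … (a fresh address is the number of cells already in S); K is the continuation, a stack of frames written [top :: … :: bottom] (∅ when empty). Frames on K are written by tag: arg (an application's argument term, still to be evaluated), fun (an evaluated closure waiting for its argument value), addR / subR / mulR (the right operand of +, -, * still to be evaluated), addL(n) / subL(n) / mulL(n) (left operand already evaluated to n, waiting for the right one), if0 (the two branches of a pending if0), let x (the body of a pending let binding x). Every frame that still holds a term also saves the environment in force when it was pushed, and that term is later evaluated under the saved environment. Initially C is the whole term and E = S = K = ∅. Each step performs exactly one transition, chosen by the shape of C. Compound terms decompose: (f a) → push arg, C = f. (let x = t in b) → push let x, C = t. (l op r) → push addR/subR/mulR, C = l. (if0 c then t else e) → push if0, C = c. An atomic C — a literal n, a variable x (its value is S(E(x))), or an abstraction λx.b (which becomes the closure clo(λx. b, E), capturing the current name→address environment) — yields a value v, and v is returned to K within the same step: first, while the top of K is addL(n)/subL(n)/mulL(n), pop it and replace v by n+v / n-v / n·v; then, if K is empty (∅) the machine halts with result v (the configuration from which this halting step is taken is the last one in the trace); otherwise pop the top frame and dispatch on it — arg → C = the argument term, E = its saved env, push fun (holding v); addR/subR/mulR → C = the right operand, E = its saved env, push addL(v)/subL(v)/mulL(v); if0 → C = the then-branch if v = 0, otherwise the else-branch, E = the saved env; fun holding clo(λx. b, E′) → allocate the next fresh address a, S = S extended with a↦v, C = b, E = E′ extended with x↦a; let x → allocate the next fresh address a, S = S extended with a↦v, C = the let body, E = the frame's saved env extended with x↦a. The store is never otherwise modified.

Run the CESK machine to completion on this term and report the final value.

Answer: -6

Derivation:
[0] [C=(let w = (2 * -3) in ((λv. w) w)) | E=∅ | S=∅ | K=∅]
[1] [C=(2 * -3) | E=∅ | S=∅ | K=[let w]]
[2] [C=2 | E=∅ | S=∅ | K=[mulR :: let w]]
[3] [C=-3 | E=∅ | S=∅ | K=[mulL(2) :: let w]]
[4] [C=((λv. w) w) | E={w↦0} | S={0↦-6} | K=∅]
[5] [C=(λv. w) | E={w↦0} | S={0↦-6} | K=[arg]]
[6] [C=w | E={w↦0} | S={0↦-6} | K=[fun]]
[7] [C=w | E={v↦1, w↦0} | S={0↦-6, 1↦-6} | K=∅]
→ final value -6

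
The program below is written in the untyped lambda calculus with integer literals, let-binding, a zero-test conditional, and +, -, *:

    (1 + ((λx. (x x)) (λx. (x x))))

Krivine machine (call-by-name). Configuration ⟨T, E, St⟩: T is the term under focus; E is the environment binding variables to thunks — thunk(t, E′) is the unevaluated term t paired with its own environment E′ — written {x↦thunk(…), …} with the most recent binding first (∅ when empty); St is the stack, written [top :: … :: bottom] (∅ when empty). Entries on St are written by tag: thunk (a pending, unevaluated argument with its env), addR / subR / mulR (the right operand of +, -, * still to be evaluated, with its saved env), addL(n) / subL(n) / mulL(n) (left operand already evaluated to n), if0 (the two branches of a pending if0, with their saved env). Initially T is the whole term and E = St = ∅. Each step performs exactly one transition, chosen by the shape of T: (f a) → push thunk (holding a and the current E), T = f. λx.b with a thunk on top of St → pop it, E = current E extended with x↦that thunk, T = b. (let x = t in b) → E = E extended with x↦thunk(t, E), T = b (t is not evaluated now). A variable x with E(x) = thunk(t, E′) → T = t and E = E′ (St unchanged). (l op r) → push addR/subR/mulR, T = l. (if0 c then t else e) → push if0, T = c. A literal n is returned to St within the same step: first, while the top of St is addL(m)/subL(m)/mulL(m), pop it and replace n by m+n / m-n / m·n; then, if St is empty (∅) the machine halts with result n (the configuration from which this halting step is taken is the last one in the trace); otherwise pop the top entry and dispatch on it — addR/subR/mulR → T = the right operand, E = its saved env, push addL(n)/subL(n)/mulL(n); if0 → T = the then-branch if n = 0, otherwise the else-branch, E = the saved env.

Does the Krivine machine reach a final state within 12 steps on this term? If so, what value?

Answer: DIVERGES (no final state within 12 steps)

Execution trace:
0. <T=(1 + ((λx. (x x)) (λx. (x x)))), E=∅, St=∅>
1. <T=1, E=∅, St=[addR]>
2. <T=((λx. (x x)) (λx. (x x))), E=∅, St=[addL(1)]>
3. <T=(λx. (x x)), E=∅, St=[thunk :: addL(1)]>
4. <T=(x x), E={x↦thunk((λx. (x x)), ∅)}, St=[addL(1)]>
5. <T=x, E={x↦thunk((λx. (x x)), ∅)}, St=[thunk :: addL(1)]>
6. <T=(λx. (x x)), E=∅, St=[thunk :: addL(1)]>
7. <T=(x x), E={x↦thunk(x, {x↦thunk((λx. (x x)), ∅)})}, St=[addL(1)]>
8. <T=x, E={x↦thunk(x, {x↦thunk((λx. (x x)), ∅)})}, St=[thunk :: addL(1)]>
9. <T=x, E={x↦thunk((λx. (x x)), ∅)}, St=[thunk :: addL(1)]>
10. <T=(λx. (x x)), E=∅, St=[thunk :: addL(1)]>
11. <T=(x x), E={x↦thunk(x, {x↦thunk(x, {x↦thunk((λx. (x x)), ∅)})})}, St=[addL(1)]>
12. <T=x, E={x↦thunk(x, {x↦thunk(x, {x↦thunk((λx. (x x)), ∅)})})}, St=[thunk :: addL(1)]>
→ 12 transitions taken and the configuration is still not final: no result within 12 steps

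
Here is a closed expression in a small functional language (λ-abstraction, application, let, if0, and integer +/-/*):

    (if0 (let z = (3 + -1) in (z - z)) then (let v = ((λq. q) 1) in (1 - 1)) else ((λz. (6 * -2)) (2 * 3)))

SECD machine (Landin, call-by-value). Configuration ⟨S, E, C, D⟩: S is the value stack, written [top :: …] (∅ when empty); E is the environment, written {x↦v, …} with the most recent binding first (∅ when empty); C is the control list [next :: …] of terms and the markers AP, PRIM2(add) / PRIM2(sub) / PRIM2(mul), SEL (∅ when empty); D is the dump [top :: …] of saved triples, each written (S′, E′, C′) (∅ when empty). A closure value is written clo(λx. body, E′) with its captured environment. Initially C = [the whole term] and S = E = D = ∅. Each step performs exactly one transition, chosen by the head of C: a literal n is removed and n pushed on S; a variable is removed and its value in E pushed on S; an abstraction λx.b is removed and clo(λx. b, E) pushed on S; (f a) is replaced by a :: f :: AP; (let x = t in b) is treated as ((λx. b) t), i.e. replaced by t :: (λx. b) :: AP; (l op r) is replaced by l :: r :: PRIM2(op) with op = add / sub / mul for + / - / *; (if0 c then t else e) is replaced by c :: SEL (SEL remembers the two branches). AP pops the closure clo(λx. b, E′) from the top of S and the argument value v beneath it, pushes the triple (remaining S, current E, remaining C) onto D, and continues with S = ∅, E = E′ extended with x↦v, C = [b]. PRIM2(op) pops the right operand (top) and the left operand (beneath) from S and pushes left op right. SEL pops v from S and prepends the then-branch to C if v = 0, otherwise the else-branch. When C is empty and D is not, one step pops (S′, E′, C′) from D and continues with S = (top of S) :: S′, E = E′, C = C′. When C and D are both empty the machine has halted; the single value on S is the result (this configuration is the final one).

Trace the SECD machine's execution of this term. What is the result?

Answer: 0

Machine steps:
[0] <S=∅, E=∅, C=[(if0 (let z = (3 + -1) in (z - z)) then (let v = ((λq. q) 1) in (1 - 1)) else ((λz. (6 * -2)) (2 * 3)))], D=∅>
[1] <S=∅, E=∅, C=[(let z = (3 + -1) in (z - z)) :: SEL], D=∅>
[2] <S=∅, E=∅, C=[(3 + -1) :: (λz. (z - z)) :: AP :: SEL], D=∅>
[3] <S=∅, E=∅, C=[3 :: -1 :: PRIM2(add) :: (λz. (z - z)) :: AP :: SEL], D=∅>
[4] <S=[3], E=∅, C=[-1 :: PRIM2(add) :: (λz. (z - z)) :: AP :: SEL], D=∅>
[5] <S=[-1 :: 3], E=∅, C=[PRIM2(add) :: (λz. (z - z)) :: AP :: SEL], D=∅>
[6] <S=[2], E=∅, C=[(λz. (z - z)) :: AP :: SEL], D=∅>
[7] <S=[clo(λz. (z - z), ∅) :: 2], E=∅, C=[AP :: SEL], D=∅>
[8] <S=∅, E={z↦2}, C=[(z - z)], D=[(∅, ∅, [SEL])]>
[9] <S=∅, E={z↦2}, C=[z :: z :: PRIM2(sub)], D=[(∅, ∅, [SEL])]>
[10] <S=[2], E={z↦2}, C=[z :: PRIM2(sub)], D=[(∅, ∅, [SEL])]>
[11] <S=[2 :: 2], E={z↦2}, C=[PRIM2(sub)], D=[(∅, ∅, [SEL])]>
[12] <S=[0], E={z↦2}, C=∅, D=[(∅, ∅, [SEL])]>
[13] <S=[0], E=∅, C=[SEL], D=∅>
[14] <S=∅, E=∅, C=[(let v = ((λq. q) 1) in (1 - 1))], D=∅>
[15] <S=∅, E=∅, C=[((λq. q) 1) :: (λv. (1 - 1)) :: AP], D=∅>
[16] <S=∅, E=∅, C=[1 :: (λq. q) :: AP :: (λv. (1 - 1)) :: AP], D=∅>
[17] <S=[1], E=∅, C=[(λq. q) :: AP :: (λv. (1 - 1)) :: AP], D=∅>
[18] <S=[clo(λq. q, ∅) :: 1], E=∅, C=[AP :: (λv. (1 - 1)) :: AP], D=∅>
[19] <S=∅, E={q↦1}, C=[q], D=[(∅, ∅, [(λv. (1 - 1)) :: AP])]>
[20] <S=[1], E={q↦1}, C=∅, D=[(∅, ∅, [(λv. (1 - 1)) :: AP])]>
[21] <S=[1], E=∅, C=[(λv. (1 - 1)) :: AP], D=∅>
[22] <S=[clo(λv. (1 - 1), ∅) :: 1], E=∅, C=[AP], D=∅>
[23] <S=∅, E={v↦1}, C=[(1 - 1)], D=[(∅, ∅, ∅)]>
[24] <S=∅, E={v↦1}, C=[1 :: 1 :: PRIM2(sub)], D=[(∅, ∅, ∅)]>
[25] <S=[1], E={v↦1}, C=[1 :: PRIM2(sub)], D=[(∅, ∅, ∅)]>
[26] <S=[1 :: 1], E={v↦1}, C=[PRIM2(sub)], D=[(∅, ∅, ∅)]>
[27] <S=[0], E={v↦1}, C=∅, D=[(∅, ∅, ∅)]>
[28] <S=[0], E=∅, C=∅, D=∅>
→ final value 0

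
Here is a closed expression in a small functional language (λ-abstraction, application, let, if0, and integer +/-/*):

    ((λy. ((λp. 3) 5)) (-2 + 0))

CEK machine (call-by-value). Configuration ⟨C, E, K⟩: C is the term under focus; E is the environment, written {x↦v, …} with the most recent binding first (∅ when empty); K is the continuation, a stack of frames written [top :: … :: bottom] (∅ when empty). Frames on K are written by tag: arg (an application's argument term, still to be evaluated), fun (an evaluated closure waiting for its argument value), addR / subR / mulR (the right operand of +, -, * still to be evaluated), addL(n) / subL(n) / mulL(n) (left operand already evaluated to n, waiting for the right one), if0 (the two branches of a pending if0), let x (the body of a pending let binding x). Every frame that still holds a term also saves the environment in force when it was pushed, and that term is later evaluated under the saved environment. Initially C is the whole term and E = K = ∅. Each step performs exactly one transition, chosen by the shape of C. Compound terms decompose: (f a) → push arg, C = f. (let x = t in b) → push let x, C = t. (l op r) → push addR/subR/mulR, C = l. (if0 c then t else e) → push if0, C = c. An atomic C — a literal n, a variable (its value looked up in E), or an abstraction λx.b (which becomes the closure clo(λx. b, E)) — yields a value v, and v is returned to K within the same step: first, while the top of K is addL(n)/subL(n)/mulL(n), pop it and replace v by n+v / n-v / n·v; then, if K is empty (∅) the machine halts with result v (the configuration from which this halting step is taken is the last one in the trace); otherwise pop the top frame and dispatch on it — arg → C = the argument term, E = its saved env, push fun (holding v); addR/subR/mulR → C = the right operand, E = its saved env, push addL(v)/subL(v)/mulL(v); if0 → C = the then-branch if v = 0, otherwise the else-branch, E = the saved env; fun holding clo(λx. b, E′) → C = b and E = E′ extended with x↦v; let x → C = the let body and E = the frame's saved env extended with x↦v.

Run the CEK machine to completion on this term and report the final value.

Answer: 3

Machine steps:
[0] <C=((λy. ((λp. 3) 5)) (-2 + 0)), E=∅, K=∅>
[1] <C=(λy. ((λp. 3) 5)), E=∅, K=[arg]>
[2] <C=(-2 + 0), E=∅, K=[fun]>
[3] <C=-2, E=∅, K=[addR :: fun]>
[4] <C=0, E=∅, K=[addL(-2) :: fun]>
[5] <C=((λp. 3) 5), E={y↦-2}, K=∅>
[6] <C=(λp. 3), E={y↦-2}, K=[arg]>
[7] <C=5, E={y↦-2}, K=[fun]>
[8] <C=3, E={p↦5, y↦-2}, K=∅>
→ final value 3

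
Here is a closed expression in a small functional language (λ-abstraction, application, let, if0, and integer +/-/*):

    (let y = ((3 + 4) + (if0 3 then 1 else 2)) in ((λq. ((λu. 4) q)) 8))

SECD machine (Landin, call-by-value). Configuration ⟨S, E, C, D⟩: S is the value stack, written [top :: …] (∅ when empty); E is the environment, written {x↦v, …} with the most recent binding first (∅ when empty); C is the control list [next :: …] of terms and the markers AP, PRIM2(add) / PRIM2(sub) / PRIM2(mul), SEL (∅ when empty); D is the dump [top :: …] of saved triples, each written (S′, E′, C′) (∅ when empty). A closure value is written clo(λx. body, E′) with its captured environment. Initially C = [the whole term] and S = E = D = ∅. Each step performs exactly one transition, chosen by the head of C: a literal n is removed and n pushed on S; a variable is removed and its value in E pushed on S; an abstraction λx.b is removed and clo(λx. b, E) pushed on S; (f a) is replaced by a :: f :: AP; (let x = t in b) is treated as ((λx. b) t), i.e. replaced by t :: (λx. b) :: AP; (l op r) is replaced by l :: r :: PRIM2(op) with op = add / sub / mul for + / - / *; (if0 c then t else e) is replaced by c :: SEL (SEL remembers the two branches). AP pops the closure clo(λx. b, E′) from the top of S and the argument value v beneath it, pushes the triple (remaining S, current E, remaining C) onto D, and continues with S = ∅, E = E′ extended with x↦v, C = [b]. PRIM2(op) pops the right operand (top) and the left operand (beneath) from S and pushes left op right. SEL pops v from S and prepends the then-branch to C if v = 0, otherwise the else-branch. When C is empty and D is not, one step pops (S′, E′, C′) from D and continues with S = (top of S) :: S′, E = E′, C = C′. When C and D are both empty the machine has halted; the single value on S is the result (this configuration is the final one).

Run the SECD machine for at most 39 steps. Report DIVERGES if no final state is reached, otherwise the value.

t=0: <S=∅, E=∅, C=[(let y = ((3 + 4) + (if0 3 then 1 else 2)) in ((λq. ((λu. 4) q)) 8))], D=∅>
t=1: <S=∅, E=∅, C=[((3 + 4) + (if0 3 then 1 else 2)) :: (λy. ((λq. ((λu. 4) q)) 8)) :: AP], D=∅>
t=2: <S=∅, E=∅, C=[(3 + 4) :: (if0 3 then 1 else 2) :: PRIM2(add) :: (λy. ((λq. ((λu. 4) q)) 8)) :: AP], D=∅>
t=3: <S=∅, E=∅, C=[3 :: 4 :: PRIM2(add) :: (if0 3 then 1 else 2) :: PRIM2(add) :: (λy. ((λq. ((λu. 4) q)) 8)) :: AP], D=∅>
t=4: <S=[3], E=∅, C=[4 :: PRIM2(add) :: (if0 3 then 1 else 2) :: PRIM2(add) :: (λy. ((λq. ((λu. 4) q)) 8)) :: AP], D=∅>
t=5: <S=[4 :: 3], E=∅, C=[PRIM2(add) :: (if0 3 then 1 else 2) :: PRIM2(add) :: (λy. ((λq. ((λu. 4) q)) 8)) :: AP], D=∅>
t=6: <S=[7], E=∅, C=[(if0 3 then 1 else 2) :: PRIM2(add) :: (λy. ((λq. ((λu. 4) q)) 8)) :: AP], D=∅>
t=7: <S=[7], E=∅, C=[3 :: SEL :: PRIM2(add) :: (λy. ((λq. ((λu. 4) q)) 8)) :: AP], D=∅>
t=8: <S=[3 :: 7], E=∅, C=[SEL :: PRIM2(add) :: (λy. ((λq. ((λu. 4) q)) 8)) :: AP], D=∅>
t=9: <S=[7], E=∅, C=[2 :: PRIM2(add) :: (λy. ((λq. ((λu. 4) q)) 8)) :: AP], D=∅>
t=10: <S=[2 :: 7], E=∅, C=[PRIM2(add) :: (λy. ((λq. ((λu. 4) q)) 8)) :: AP], D=∅>
t=11: <S=[9], E=∅, C=[(λy. ((λq. ((λu. 4) q)) 8)) :: AP], D=∅>
t=12: <S=[clo(λy. ((λq. ((λu. 4) q)) 8), ∅) :: 9], E=∅, C=[AP], D=∅>
t=13: <S=∅, E={y↦9}, C=[((λq. ((λu. 4) q)) 8)], D=[(∅, ∅, ∅)]>
t=14: <S=∅, E={y↦9}, C=[8 :: (λq. ((λu. 4) q)) :: AP], D=[(∅, ∅, ∅)]>
t=15: <S=[8], E={y↦9}, C=[(λq. ((λu. 4) q)) :: AP], D=[(∅, ∅, ∅)]>
t=16: <S=[clo(λq. ((λu. 4) q), {y↦9}) :: 8], E={y↦9}, C=[AP], D=[(∅, ∅, ∅)]>
t=17: <S=∅, E={q↦8, y↦9}, C=[((λu. 4) q)], D=[(∅, {y↦9}, ∅) :: (∅, ∅, ∅)]>
t=18: <S=∅, E={q↦8, y↦9}, C=[q :: (λu. 4) :: AP], D=[(∅, {y↦9}, ∅) :: (∅, ∅, ∅)]>
t=19: <S=[8], E={q↦8, y↦9}, C=[(λu. 4) :: AP], D=[(∅, {y↦9}, ∅) :: (∅, ∅, ∅)]>
t=20: <S=[clo(λu. 4, {q↦8, y↦9}) :: 8], E={q↦8, y↦9}, C=[AP], D=[(∅, {y↦9}, ∅) :: (∅, ∅, ∅)]>
t=21: <S=∅, E={u↦8, q↦8, y↦9}, C=[4], D=[(∅, {q↦8, y↦9}, ∅) :: (∅, {y↦9}, ∅) :: (∅, ∅, ∅)]>
t=22: <S=[4], E={u↦8, q↦8, y↦9}, C=∅, D=[(∅, {q↦8, y↦9}, ∅) :: (∅, {y↦9}, ∅) :: (∅, ∅, ∅)]>
t=23: <S=[4], E={q↦8, y↦9}, C=∅, D=[(∅, {y↦9}, ∅) :: (∅, ∅, ∅)]>
t=24: <S=[4], E={y↦9}, C=∅, D=[(∅, ∅, ∅)]>
t=25: <S=[4], E=∅, C=∅, D=∅>
→ final value 4

Answer: 4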